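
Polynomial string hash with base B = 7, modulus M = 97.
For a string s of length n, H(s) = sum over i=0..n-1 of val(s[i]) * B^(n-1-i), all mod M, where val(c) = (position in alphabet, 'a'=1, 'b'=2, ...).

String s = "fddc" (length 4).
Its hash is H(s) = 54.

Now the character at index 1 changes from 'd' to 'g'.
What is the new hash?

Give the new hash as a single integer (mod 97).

Answer: 7

Derivation:
val('d') = 4, val('g') = 7
Position k = 1, exponent = n-1-k = 2
B^2 mod M = 7^2 mod 97 = 49
Delta = (7 - 4) * 49 mod 97 = 50
New hash = (54 + 50) mod 97 = 7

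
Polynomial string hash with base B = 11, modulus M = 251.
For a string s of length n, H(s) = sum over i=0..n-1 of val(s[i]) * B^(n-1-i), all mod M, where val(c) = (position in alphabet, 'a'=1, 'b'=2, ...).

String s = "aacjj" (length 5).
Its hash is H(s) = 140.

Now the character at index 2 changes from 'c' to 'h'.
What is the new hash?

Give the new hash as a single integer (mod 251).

Answer: 243

Derivation:
val('c') = 3, val('h') = 8
Position k = 2, exponent = n-1-k = 2
B^2 mod M = 11^2 mod 251 = 121
Delta = (8 - 3) * 121 mod 251 = 103
New hash = (140 + 103) mod 251 = 243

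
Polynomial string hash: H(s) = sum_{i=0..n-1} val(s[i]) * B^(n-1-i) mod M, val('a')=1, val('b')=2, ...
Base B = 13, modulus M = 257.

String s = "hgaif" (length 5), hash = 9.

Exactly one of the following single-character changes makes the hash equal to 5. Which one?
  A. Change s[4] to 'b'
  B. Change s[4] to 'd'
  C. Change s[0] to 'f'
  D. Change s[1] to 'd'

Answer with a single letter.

Answer: A

Derivation:
Option A: s[4]='f'->'b', delta=(2-6)*13^0 mod 257 = 253, hash=9+253 mod 257 = 5 <-- target
Option B: s[4]='f'->'d', delta=(4-6)*13^0 mod 257 = 255, hash=9+255 mod 257 = 7
Option C: s[0]='h'->'f', delta=(6-8)*13^4 mod 257 = 189, hash=9+189 mod 257 = 198
Option D: s[1]='g'->'d', delta=(4-7)*13^3 mod 257 = 91, hash=9+91 mod 257 = 100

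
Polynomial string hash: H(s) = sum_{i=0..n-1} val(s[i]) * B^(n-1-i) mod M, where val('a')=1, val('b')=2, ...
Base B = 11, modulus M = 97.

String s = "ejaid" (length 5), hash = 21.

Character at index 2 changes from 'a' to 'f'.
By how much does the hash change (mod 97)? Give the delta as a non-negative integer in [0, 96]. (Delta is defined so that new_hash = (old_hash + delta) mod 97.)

Delta formula: (val(new) - val(old)) * B^(n-1-k) mod M
  val('f') - val('a') = 6 - 1 = 5
  B^(n-1-k) = 11^2 mod 97 = 24
  Delta = 5 * 24 mod 97 = 23

Answer: 23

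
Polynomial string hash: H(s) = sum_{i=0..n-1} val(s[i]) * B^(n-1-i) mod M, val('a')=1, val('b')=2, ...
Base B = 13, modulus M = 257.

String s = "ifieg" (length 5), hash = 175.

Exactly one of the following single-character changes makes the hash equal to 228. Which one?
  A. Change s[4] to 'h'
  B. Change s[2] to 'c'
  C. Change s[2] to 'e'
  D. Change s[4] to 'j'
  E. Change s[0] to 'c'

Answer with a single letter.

Option A: s[4]='g'->'h', delta=(8-7)*13^0 mod 257 = 1, hash=175+1 mod 257 = 176
Option B: s[2]='i'->'c', delta=(3-9)*13^2 mod 257 = 14, hash=175+14 mod 257 = 189
Option C: s[2]='i'->'e', delta=(5-9)*13^2 mod 257 = 95, hash=175+95 mod 257 = 13
Option D: s[4]='g'->'j', delta=(10-7)*13^0 mod 257 = 3, hash=175+3 mod 257 = 178
Option E: s[0]='i'->'c', delta=(3-9)*13^4 mod 257 = 53, hash=175+53 mod 257 = 228 <-- target

Answer: E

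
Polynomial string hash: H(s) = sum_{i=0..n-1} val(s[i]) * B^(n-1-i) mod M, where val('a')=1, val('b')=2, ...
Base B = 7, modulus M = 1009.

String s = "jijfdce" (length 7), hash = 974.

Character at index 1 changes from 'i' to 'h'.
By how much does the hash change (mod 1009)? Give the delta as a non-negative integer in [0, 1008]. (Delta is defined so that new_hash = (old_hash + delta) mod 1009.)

Answer: 346

Derivation:
Delta formula: (val(new) - val(old)) * B^(n-1-k) mod M
  val('h') - val('i') = 8 - 9 = -1
  B^(n-1-k) = 7^5 mod 1009 = 663
  Delta = -1 * 663 mod 1009 = 346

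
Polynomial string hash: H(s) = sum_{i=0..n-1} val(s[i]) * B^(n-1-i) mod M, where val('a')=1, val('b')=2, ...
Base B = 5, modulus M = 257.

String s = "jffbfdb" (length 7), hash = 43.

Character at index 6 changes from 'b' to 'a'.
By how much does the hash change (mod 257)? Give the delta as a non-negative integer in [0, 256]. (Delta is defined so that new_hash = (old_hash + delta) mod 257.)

Answer: 256

Derivation:
Delta formula: (val(new) - val(old)) * B^(n-1-k) mod M
  val('a') - val('b') = 1 - 2 = -1
  B^(n-1-k) = 5^0 mod 257 = 1
  Delta = -1 * 1 mod 257 = 256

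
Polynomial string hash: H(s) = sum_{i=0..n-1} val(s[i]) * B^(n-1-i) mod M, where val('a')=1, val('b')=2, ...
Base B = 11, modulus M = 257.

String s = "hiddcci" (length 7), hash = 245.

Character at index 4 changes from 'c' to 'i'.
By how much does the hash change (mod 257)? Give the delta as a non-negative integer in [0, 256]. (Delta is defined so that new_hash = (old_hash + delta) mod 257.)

Answer: 212

Derivation:
Delta formula: (val(new) - val(old)) * B^(n-1-k) mod M
  val('i') - val('c') = 9 - 3 = 6
  B^(n-1-k) = 11^2 mod 257 = 121
  Delta = 6 * 121 mod 257 = 212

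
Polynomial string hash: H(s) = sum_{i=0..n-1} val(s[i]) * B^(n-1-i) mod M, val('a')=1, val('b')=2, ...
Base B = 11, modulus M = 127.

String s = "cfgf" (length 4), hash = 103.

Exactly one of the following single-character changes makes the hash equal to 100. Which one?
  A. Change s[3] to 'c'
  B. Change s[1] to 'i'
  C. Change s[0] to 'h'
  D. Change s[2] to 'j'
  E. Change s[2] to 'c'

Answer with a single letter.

Answer: A

Derivation:
Option A: s[3]='f'->'c', delta=(3-6)*11^0 mod 127 = 124, hash=103+124 mod 127 = 100 <-- target
Option B: s[1]='f'->'i', delta=(9-6)*11^2 mod 127 = 109, hash=103+109 mod 127 = 85
Option C: s[0]='c'->'h', delta=(8-3)*11^3 mod 127 = 51, hash=103+51 mod 127 = 27
Option D: s[2]='g'->'j', delta=(10-7)*11^1 mod 127 = 33, hash=103+33 mod 127 = 9
Option E: s[2]='g'->'c', delta=(3-7)*11^1 mod 127 = 83, hash=103+83 mod 127 = 59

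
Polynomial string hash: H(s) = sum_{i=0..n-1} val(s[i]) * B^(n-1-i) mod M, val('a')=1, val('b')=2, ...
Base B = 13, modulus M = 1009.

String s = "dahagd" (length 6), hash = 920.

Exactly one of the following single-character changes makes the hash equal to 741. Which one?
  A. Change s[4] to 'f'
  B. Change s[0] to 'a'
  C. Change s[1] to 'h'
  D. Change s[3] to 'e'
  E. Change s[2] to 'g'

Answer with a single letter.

Answer: E

Derivation:
Option A: s[4]='g'->'f', delta=(6-7)*13^1 mod 1009 = 996, hash=920+996 mod 1009 = 907
Option B: s[0]='d'->'a', delta=(1-4)*13^5 mod 1009 = 57, hash=920+57 mod 1009 = 977
Option C: s[1]='a'->'h', delta=(8-1)*13^4 mod 1009 = 145, hash=920+145 mod 1009 = 56
Option D: s[3]='a'->'e', delta=(5-1)*13^2 mod 1009 = 676, hash=920+676 mod 1009 = 587
Option E: s[2]='h'->'g', delta=(7-8)*13^3 mod 1009 = 830, hash=920+830 mod 1009 = 741 <-- target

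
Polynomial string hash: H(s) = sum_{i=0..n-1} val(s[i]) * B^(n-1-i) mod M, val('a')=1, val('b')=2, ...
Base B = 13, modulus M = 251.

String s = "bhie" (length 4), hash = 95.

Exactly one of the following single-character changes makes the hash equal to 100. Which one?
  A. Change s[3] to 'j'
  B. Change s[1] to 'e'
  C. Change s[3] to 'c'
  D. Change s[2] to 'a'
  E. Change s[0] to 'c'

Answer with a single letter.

Answer: A

Derivation:
Option A: s[3]='e'->'j', delta=(10-5)*13^0 mod 251 = 5, hash=95+5 mod 251 = 100 <-- target
Option B: s[1]='h'->'e', delta=(5-8)*13^2 mod 251 = 246, hash=95+246 mod 251 = 90
Option C: s[3]='e'->'c', delta=(3-5)*13^0 mod 251 = 249, hash=95+249 mod 251 = 93
Option D: s[2]='i'->'a', delta=(1-9)*13^1 mod 251 = 147, hash=95+147 mod 251 = 242
Option E: s[0]='b'->'c', delta=(3-2)*13^3 mod 251 = 189, hash=95+189 mod 251 = 33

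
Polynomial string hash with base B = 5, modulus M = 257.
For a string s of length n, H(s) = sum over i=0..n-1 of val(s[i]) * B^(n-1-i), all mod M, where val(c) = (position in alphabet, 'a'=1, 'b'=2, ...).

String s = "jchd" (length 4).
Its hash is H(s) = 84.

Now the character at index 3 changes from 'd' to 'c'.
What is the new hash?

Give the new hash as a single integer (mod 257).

val('d') = 4, val('c') = 3
Position k = 3, exponent = n-1-k = 0
B^0 mod M = 5^0 mod 257 = 1
Delta = (3 - 4) * 1 mod 257 = 256
New hash = (84 + 256) mod 257 = 83

Answer: 83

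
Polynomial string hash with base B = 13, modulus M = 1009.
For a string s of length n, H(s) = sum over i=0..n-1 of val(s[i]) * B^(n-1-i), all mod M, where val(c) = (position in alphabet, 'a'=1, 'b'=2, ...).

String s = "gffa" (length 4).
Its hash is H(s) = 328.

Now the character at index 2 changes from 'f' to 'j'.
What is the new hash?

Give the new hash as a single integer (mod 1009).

Answer: 380

Derivation:
val('f') = 6, val('j') = 10
Position k = 2, exponent = n-1-k = 1
B^1 mod M = 13^1 mod 1009 = 13
Delta = (10 - 6) * 13 mod 1009 = 52
New hash = (328 + 52) mod 1009 = 380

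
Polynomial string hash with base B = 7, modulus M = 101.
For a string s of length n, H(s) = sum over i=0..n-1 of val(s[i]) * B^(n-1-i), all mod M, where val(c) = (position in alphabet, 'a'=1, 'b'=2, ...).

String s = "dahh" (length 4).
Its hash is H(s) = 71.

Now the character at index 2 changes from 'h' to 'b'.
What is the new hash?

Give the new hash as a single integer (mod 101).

Answer: 29

Derivation:
val('h') = 8, val('b') = 2
Position k = 2, exponent = n-1-k = 1
B^1 mod M = 7^1 mod 101 = 7
Delta = (2 - 8) * 7 mod 101 = 59
New hash = (71 + 59) mod 101 = 29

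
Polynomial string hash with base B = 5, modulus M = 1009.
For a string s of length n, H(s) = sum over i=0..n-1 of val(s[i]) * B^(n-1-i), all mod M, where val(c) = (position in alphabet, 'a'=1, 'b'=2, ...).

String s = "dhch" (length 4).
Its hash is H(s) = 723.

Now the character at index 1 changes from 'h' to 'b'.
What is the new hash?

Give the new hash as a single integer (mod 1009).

Answer: 573

Derivation:
val('h') = 8, val('b') = 2
Position k = 1, exponent = n-1-k = 2
B^2 mod M = 5^2 mod 1009 = 25
Delta = (2 - 8) * 25 mod 1009 = 859
New hash = (723 + 859) mod 1009 = 573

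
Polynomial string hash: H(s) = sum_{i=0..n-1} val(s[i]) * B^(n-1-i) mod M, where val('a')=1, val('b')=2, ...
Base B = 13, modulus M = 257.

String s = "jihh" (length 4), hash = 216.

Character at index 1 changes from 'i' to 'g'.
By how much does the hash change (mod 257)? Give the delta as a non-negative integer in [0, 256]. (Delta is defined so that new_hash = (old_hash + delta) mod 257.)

Delta formula: (val(new) - val(old)) * B^(n-1-k) mod M
  val('g') - val('i') = 7 - 9 = -2
  B^(n-1-k) = 13^2 mod 257 = 169
  Delta = -2 * 169 mod 257 = 176

Answer: 176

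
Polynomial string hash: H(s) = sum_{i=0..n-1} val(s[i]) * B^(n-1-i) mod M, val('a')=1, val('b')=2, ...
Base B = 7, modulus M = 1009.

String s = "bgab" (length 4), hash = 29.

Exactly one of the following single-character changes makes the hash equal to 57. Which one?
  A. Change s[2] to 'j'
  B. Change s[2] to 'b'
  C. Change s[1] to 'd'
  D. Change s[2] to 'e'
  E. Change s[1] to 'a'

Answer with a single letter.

Option A: s[2]='a'->'j', delta=(10-1)*7^1 mod 1009 = 63, hash=29+63 mod 1009 = 92
Option B: s[2]='a'->'b', delta=(2-1)*7^1 mod 1009 = 7, hash=29+7 mod 1009 = 36
Option C: s[1]='g'->'d', delta=(4-7)*7^2 mod 1009 = 862, hash=29+862 mod 1009 = 891
Option D: s[2]='a'->'e', delta=(5-1)*7^1 mod 1009 = 28, hash=29+28 mod 1009 = 57 <-- target
Option E: s[1]='g'->'a', delta=(1-7)*7^2 mod 1009 = 715, hash=29+715 mod 1009 = 744

Answer: D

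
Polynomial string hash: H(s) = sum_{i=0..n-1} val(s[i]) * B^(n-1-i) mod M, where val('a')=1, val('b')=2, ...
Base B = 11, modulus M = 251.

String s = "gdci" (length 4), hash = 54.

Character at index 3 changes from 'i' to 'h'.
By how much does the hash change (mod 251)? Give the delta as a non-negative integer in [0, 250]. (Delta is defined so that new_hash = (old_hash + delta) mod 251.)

Answer: 250

Derivation:
Delta formula: (val(new) - val(old)) * B^(n-1-k) mod M
  val('h') - val('i') = 8 - 9 = -1
  B^(n-1-k) = 11^0 mod 251 = 1
  Delta = -1 * 1 mod 251 = 250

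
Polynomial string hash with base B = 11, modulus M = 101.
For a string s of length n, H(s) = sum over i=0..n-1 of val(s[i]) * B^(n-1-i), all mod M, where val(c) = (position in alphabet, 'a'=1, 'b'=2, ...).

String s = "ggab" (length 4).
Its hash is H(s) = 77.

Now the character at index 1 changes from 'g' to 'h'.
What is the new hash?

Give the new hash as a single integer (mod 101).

Answer: 97

Derivation:
val('g') = 7, val('h') = 8
Position k = 1, exponent = n-1-k = 2
B^2 mod M = 11^2 mod 101 = 20
Delta = (8 - 7) * 20 mod 101 = 20
New hash = (77 + 20) mod 101 = 97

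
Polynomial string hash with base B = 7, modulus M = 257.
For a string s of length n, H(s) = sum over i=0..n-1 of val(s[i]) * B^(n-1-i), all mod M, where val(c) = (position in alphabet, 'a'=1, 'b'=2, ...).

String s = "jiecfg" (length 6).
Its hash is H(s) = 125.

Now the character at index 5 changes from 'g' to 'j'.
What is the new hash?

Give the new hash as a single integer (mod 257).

Answer: 128

Derivation:
val('g') = 7, val('j') = 10
Position k = 5, exponent = n-1-k = 0
B^0 mod M = 7^0 mod 257 = 1
Delta = (10 - 7) * 1 mod 257 = 3
New hash = (125 + 3) mod 257 = 128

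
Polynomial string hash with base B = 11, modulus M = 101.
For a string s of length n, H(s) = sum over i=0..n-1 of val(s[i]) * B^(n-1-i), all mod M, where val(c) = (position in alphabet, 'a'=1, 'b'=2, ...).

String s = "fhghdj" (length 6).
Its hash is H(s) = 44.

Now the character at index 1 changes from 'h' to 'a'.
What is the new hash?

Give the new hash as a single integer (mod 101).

val('h') = 8, val('a') = 1
Position k = 1, exponent = n-1-k = 4
B^4 mod M = 11^4 mod 101 = 97
Delta = (1 - 8) * 97 mod 101 = 28
New hash = (44 + 28) mod 101 = 72

Answer: 72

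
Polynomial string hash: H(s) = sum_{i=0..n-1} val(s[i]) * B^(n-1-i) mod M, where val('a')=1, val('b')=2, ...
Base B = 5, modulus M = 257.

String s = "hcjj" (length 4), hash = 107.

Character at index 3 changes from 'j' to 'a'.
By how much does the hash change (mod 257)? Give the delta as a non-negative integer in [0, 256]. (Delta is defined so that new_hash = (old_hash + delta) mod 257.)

Delta formula: (val(new) - val(old)) * B^(n-1-k) mod M
  val('a') - val('j') = 1 - 10 = -9
  B^(n-1-k) = 5^0 mod 257 = 1
  Delta = -9 * 1 mod 257 = 248

Answer: 248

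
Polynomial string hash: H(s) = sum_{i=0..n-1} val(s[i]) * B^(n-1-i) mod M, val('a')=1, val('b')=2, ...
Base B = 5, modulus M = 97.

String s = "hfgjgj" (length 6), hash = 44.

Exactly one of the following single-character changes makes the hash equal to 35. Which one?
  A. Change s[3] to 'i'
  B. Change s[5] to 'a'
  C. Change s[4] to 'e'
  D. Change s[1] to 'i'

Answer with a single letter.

Answer: B

Derivation:
Option A: s[3]='j'->'i', delta=(9-10)*5^2 mod 97 = 72, hash=44+72 mod 97 = 19
Option B: s[5]='j'->'a', delta=(1-10)*5^0 mod 97 = 88, hash=44+88 mod 97 = 35 <-- target
Option C: s[4]='g'->'e', delta=(5-7)*5^1 mod 97 = 87, hash=44+87 mod 97 = 34
Option D: s[1]='f'->'i', delta=(9-6)*5^4 mod 97 = 32, hash=44+32 mod 97 = 76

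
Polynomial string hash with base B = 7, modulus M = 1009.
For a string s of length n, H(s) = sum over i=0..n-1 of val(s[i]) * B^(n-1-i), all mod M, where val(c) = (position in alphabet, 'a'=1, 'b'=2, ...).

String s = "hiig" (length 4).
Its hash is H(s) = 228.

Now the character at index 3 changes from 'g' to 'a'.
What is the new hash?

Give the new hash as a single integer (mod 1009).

Answer: 222

Derivation:
val('g') = 7, val('a') = 1
Position k = 3, exponent = n-1-k = 0
B^0 mod M = 7^0 mod 1009 = 1
Delta = (1 - 7) * 1 mod 1009 = 1003
New hash = (228 + 1003) mod 1009 = 222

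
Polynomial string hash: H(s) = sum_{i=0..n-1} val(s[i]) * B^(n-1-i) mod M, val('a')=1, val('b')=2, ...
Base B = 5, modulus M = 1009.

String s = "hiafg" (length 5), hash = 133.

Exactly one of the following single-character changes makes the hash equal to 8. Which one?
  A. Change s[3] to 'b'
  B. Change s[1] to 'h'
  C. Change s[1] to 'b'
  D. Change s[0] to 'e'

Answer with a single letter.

Answer: B

Derivation:
Option A: s[3]='f'->'b', delta=(2-6)*5^1 mod 1009 = 989, hash=133+989 mod 1009 = 113
Option B: s[1]='i'->'h', delta=(8-9)*5^3 mod 1009 = 884, hash=133+884 mod 1009 = 8 <-- target
Option C: s[1]='i'->'b', delta=(2-9)*5^3 mod 1009 = 134, hash=133+134 mod 1009 = 267
Option D: s[0]='h'->'e', delta=(5-8)*5^4 mod 1009 = 143, hash=133+143 mod 1009 = 276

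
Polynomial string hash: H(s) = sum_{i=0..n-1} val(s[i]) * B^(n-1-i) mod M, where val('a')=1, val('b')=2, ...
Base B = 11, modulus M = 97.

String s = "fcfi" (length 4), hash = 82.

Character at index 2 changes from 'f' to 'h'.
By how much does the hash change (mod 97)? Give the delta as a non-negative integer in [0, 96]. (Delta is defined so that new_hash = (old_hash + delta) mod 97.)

Delta formula: (val(new) - val(old)) * B^(n-1-k) mod M
  val('h') - val('f') = 8 - 6 = 2
  B^(n-1-k) = 11^1 mod 97 = 11
  Delta = 2 * 11 mod 97 = 22

Answer: 22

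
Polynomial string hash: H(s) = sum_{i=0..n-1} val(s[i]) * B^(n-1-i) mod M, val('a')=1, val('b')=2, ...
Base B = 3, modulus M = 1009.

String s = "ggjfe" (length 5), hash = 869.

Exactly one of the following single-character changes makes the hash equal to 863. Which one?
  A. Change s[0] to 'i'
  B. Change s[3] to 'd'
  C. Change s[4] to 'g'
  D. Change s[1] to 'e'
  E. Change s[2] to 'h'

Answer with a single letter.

Answer: B

Derivation:
Option A: s[0]='g'->'i', delta=(9-7)*3^4 mod 1009 = 162, hash=869+162 mod 1009 = 22
Option B: s[3]='f'->'d', delta=(4-6)*3^1 mod 1009 = 1003, hash=869+1003 mod 1009 = 863 <-- target
Option C: s[4]='e'->'g', delta=(7-5)*3^0 mod 1009 = 2, hash=869+2 mod 1009 = 871
Option D: s[1]='g'->'e', delta=(5-7)*3^3 mod 1009 = 955, hash=869+955 mod 1009 = 815
Option E: s[2]='j'->'h', delta=(8-10)*3^2 mod 1009 = 991, hash=869+991 mod 1009 = 851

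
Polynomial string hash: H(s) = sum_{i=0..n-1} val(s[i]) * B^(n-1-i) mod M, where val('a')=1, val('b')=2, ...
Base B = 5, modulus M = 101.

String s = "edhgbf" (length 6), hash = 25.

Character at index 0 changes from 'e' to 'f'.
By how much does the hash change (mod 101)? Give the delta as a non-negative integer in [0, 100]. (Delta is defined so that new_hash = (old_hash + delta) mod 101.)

Answer: 95

Derivation:
Delta formula: (val(new) - val(old)) * B^(n-1-k) mod M
  val('f') - val('e') = 6 - 5 = 1
  B^(n-1-k) = 5^5 mod 101 = 95
  Delta = 1 * 95 mod 101 = 95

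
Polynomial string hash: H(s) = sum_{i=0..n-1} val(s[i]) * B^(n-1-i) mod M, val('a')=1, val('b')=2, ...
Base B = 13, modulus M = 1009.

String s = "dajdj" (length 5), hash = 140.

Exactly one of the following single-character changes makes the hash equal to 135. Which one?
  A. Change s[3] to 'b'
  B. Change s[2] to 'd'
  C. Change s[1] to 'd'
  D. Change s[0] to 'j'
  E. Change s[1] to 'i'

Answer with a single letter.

Option A: s[3]='d'->'b', delta=(2-4)*13^1 mod 1009 = 983, hash=140+983 mod 1009 = 114
Option B: s[2]='j'->'d', delta=(4-10)*13^2 mod 1009 = 1004, hash=140+1004 mod 1009 = 135 <-- target
Option C: s[1]='a'->'d', delta=(4-1)*13^3 mod 1009 = 537, hash=140+537 mod 1009 = 677
Option D: s[0]='d'->'j', delta=(10-4)*13^4 mod 1009 = 845, hash=140+845 mod 1009 = 985
Option E: s[1]='a'->'i', delta=(9-1)*13^3 mod 1009 = 423, hash=140+423 mod 1009 = 563

Answer: B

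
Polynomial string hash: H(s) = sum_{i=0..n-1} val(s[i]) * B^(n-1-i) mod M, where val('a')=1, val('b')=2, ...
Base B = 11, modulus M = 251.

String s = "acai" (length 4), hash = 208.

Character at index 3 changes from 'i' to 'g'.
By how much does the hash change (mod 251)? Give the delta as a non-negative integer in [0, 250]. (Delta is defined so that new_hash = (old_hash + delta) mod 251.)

Delta formula: (val(new) - val(old)) * B^(n-1-k) mod M
  val('g') - val('i') = 7 - 9 = -2
  B^(n-1-k) = 11^0 mod 251 = 1
  Delta = -2 * 1 mod 251 = 249

Answer: 249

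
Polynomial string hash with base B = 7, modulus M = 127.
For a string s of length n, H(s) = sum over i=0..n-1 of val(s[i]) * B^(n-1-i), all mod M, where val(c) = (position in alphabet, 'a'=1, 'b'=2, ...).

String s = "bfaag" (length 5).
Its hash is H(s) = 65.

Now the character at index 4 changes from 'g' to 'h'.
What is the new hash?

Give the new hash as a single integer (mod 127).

val('g') = 7, val('h') = 8
Position k = 4, exponent = n-1-k = 0
B^0 mod M = 7^0 mod 127 = 1
Delta = (8 - 7) * 1 mod 127 = 1
New hash = (65 + 1) mod 127 = 66

Answer: 66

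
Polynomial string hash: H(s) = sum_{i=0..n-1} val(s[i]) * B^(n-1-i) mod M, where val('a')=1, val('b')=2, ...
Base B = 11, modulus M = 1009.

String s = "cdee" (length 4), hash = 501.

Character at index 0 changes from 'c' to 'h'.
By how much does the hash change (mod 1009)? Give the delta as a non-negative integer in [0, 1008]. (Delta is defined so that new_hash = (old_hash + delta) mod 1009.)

Delta formula: (val(new) - val(old)) * B^(n-1-k) mod M
  val('h') - val('c') = 8 - 3 = 5
  B^(n-1-k) = 11^3 mod 1009 = 322
  Delta = 5 * 322 mod 1009 = 601

Answer: 601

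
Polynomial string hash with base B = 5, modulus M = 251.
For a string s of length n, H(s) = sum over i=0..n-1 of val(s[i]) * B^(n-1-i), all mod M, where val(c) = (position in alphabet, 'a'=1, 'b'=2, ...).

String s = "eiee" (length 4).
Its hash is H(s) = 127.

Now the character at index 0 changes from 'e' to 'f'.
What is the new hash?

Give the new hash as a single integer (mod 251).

Answer: 1

Derivation:
val('e') = 5, val('f') = 6
Position k = 0, exponent = n-1-k = 3
B^3 mod M = 5^3 mod 251 = 125
Delta = (6 - 5) * 125 mod 251 = 125
New hash = (127 + 125) mod 251 = 1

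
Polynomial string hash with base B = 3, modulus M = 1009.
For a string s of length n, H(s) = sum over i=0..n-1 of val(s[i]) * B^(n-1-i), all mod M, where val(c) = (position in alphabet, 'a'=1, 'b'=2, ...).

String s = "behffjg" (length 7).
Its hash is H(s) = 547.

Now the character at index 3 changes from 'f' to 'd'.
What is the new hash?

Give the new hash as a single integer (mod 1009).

Answer: 493

Derivation:
val('f') = 6, val('d') = 4
Position k = 3, exponent = n-1-k = 3
B^3 mod M = 3^3 mod 1009 = 27
Delta = (4 - 6) * 27 mod 1009 = 955
New hash = (547 + 955) mod 1009 = 493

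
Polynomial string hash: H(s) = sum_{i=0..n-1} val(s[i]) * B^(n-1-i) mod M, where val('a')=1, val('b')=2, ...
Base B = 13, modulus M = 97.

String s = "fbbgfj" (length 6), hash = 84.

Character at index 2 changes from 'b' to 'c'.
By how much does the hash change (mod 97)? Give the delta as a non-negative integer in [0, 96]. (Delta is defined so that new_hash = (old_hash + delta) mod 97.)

Delta formula: (val(new) - val(old)) * B^(n-1-k) mod M
  val('c') - val('b') = 3 - 2 = 1
  B^(n-1-k) = 13^3 mod 97 = 63
  Delta = 1 * 63 mod 97 = 63

Answer: 63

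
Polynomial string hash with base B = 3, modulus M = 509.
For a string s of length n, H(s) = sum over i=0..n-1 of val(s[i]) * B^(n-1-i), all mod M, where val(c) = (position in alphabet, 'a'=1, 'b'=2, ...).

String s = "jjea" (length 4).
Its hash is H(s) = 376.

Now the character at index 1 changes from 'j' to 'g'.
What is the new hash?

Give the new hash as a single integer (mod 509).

val('j') = 10, val('g') = 7
Position k = 1, exponent = n-1-k = 2
B^2 mod M = 3^2 mod 509 = 9
Delta = (7 - 10) * 9 mod 509 = 482
New hash = (376 + 482) mod 509 = 349

Answer: 349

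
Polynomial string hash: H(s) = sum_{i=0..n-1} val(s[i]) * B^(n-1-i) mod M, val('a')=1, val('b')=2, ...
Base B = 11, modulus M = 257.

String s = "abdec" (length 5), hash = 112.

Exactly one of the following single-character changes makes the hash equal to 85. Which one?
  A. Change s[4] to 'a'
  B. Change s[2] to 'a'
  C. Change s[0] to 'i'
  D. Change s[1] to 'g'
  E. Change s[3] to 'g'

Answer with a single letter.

Answer: D

Derivation:
Option A: s[4]='c'->'a', delta=(1-3)*11^0 mod 257 = 255, hash=112+255 mod 257 = 110
Option B: s[2]='d'->'a', delta=(1-4)*11^2 mod 257 = 151, hash=112+151 mod 257 = 6
Option C: s[0]='a'->'i', delta=(9-1)*11^4 mod 257 = 193, hash=112+193 mod 257 = 48
Option D: s[1]='b'->'g', delta=(7-2)*11^3 mod 257 = 230, hash=112+230 mod 257 = 85 <-- target
Option E: s[3]='e'->'g', delta=(7-5)*11^1 mod 257 = 22, hash=112+22 mod 257 = 134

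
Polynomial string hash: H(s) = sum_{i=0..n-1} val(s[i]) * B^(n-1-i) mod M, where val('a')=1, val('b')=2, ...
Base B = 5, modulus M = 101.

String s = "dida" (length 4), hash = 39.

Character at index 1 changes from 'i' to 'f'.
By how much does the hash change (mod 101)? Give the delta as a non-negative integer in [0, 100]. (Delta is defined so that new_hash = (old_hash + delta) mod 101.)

Delta formula: (val(new) - val(old)) * B^(n-1-k) mod M
  val('f') - val('i') = 6 - 9 = -3
  B^(n-1-k) = 5^2 mod 101 = 25
  Delta = -3 * 25 mod 101 = 26

Answer: 26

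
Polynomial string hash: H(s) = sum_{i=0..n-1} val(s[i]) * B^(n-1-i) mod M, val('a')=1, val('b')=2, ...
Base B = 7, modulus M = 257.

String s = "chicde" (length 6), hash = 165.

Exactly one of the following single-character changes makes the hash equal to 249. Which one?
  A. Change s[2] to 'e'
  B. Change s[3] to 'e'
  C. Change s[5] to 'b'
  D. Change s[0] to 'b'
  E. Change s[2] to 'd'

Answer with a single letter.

Option A: s[2]='i'->'e', delta=(5-9)*7^3 mod 257 = 170, hash=165+170 mod 257 = 78
Option B: s[3]='c'->'e', delta=(5-3)*7^2 mod 257 = 98, hash=165+98 mod 257 = 6
Option C: s[5]='e'->'b', delta=(2-5)*7^0 mod 257 = 254, hash=165+254 mod 257 = 162
Option D: s[0]='c'->'b', delta=(2-3)*7^5 mod 257 = 155, hash=165+155 mod 257 = 63
Option E: s[2]='i'->'d', delta=(4-9)*7^3 mod 257 = 84, hash=165+84 mod 257 = 249 <-- target

Answer: E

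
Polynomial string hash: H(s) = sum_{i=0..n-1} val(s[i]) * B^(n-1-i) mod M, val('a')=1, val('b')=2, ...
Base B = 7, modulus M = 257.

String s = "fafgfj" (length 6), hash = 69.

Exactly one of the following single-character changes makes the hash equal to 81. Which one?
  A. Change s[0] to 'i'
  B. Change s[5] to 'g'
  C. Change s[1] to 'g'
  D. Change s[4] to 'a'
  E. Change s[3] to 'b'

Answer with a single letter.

Option A: s[0]='f'->'i', delta=(9-6)*7^5 mod 257 = 49, hash=69+49 mod 257 = 118
Option B: s[5]='j'->'g', delta=(7-10)*7^0 mod 257 = 254, hash=69+254 mod 257 = 66
Option C: s[1]='a'->'g', delta=(7-1)*7^4 mod 257 = 14, hash=69+14 mod 257 = 83
Option D: s[4]='f'->'a', delta=(1-6)*7^1 mod 257 = 222, hash=69+222 mod 257 = 34
Option E: s[3]='g'->'b', delta=(2-7)*7^2 mod 257 = 12, hash=69+12 mod 257 = 81 <-- target

Answer: E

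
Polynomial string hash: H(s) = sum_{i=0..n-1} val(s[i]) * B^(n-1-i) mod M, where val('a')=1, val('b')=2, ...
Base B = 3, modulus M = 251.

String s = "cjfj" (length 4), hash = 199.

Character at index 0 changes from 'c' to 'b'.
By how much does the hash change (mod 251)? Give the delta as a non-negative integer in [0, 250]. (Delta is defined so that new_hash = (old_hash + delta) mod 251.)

Delta formula: (val(new) - val(old)) * B^(n-1-k) mod M
  val('b') - val('c') = 2 - 3 = -1
  B^(n-1-k) = 3^3 mod 251 = 27
  Delta = -1 * 27 mod 251 = 224

Answer: 224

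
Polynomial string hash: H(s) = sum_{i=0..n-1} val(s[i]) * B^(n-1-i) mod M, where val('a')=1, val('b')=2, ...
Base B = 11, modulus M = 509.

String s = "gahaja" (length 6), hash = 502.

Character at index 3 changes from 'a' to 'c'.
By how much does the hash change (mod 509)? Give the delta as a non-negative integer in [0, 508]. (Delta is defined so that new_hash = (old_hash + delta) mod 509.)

Delta formula: (val(new) - val(old)) * B^(n-1-k) mod M
  val('c') - val('a') = 3 - 1 = 2
  B^(n-1-k) = 11^2 mod 509 = 121
  Delta = 2 * 121 mod 509 = 242

Answer: 242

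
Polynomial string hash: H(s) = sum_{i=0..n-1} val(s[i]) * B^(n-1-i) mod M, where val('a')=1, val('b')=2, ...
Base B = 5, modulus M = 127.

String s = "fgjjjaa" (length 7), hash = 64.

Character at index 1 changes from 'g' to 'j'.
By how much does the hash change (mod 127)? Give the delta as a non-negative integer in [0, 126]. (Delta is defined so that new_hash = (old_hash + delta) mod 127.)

Delta formula: (val(new) - val(old)) * B^(n-1-k) mod M
  val('j') - val('g') = 10 - 7 = 3
  B^(n-1-k) = 5^5 mod 127 = 77
  Delta = 3 * 77 mod 127 = 104

Answer: 104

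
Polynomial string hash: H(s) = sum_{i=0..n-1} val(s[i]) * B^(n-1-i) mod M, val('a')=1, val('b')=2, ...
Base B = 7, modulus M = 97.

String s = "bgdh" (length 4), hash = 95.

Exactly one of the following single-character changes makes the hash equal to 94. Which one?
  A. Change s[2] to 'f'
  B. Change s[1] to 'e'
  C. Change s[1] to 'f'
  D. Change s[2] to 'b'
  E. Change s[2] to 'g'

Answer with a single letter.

Option A: s[2]='d'->'f', delta=(6-4)*7^1 mod 97 = 14, hash=95+14 mod 97 = 12
Option B: s[1]='g'->'e', delta=(5-7)*7^2 mod 97 = 96, hash=95+96 mod 97 = 94 <-- target
Option C: s[1]='g'->'f', delta=(6-7)*7^2 mod 97 = 48, hash=95+48 mod 97 = 46
Option D: s[2]='d'->'b', delta=(2-4)*7^1 mod 97 = 83, hash=95+83 mod 97 = 81
Option E: s[2]='d'->'g', delta=(7-4)*7^1 mod 97 = 21, hash=95+21 mod 97 = 19

Answer: B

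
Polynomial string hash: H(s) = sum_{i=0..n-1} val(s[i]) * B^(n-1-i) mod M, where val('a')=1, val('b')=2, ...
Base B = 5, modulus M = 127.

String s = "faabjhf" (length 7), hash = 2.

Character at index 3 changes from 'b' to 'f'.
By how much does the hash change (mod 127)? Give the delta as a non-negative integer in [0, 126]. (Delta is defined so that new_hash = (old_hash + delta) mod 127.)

Answer: 119

Derivation:
Delta formula: (val(new) - val(old)) * B^(n-1-k) mod M
  val('f') - val('b') = 6 - 2 = 4
  B^(n-1-k) = 5^3 mod 127 = 125
  Delta = 4 * 125 mod 127 = 119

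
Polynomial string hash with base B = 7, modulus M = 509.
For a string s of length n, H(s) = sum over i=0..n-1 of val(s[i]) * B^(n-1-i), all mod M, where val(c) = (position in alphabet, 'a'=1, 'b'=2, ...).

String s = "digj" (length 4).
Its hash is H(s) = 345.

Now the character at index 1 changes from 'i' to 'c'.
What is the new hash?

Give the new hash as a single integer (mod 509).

Answer: 51

Derivation:
val('i') = 9, val('c') = 3
Position k = 1, exponent = n-1-k = 2
B^2 mod M = 7^2 mod 509 = 49
Delta = (3 - 9) * 49 mod 509 = 215
New hash = (345 + 215) mod 509 = 51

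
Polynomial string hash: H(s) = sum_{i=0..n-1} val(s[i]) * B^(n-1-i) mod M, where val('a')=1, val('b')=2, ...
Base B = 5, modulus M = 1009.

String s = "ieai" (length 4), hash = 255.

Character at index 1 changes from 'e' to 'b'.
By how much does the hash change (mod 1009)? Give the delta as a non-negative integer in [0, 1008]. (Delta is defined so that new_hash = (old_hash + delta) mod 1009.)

Delta formula: (val(new) - val(old)) * B^(n-1-k) mod M
  val('b') - val('e') = 2 - 5 = -3
  B^(n-1-k) = 5^2 mod 1009 = 25
  Delta = -3 * 25 mod 1009 = 934

Answer: 934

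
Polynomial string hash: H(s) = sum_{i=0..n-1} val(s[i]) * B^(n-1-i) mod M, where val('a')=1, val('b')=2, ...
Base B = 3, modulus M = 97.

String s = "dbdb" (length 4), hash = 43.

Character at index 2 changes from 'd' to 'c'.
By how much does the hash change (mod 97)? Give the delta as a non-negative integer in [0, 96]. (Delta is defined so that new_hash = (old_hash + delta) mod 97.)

Delta formula: (val(new) - val(old)) * B^(n-1-k) mod M
  val('c') - val('d') = 3 - 4 = -1
  B^(n-1-k) = 3^1 mod 97 = 3
  Delta = -1 * 3 mod 97 = 94

Answer: 94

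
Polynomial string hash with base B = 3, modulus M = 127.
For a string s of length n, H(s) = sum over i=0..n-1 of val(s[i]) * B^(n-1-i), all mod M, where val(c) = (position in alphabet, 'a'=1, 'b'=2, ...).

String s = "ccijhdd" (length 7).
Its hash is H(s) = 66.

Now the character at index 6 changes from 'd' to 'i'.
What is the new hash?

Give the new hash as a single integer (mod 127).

val('d') = 4, val('i') = 9
Position k = 6, exponent = n-1-k = 0
B^0 mod M = 3^0 mod 127 = 1
Delta = (9 - 4) * 1 mod 127 = 5
New hash = (66 + 5) mod 127 = 71

Answer: 71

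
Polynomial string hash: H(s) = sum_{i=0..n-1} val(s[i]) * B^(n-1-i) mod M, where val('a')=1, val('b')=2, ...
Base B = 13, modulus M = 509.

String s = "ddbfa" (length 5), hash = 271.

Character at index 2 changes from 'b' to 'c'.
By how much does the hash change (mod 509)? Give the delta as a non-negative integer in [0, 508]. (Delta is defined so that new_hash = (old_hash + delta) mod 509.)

Delta formula: (val(new) - val(old)) * B^(n-1-k) mod M
  val('c') - val('b') = 3 - 2 = 1
  B^(n-1-k) = 13^2 mod 509 = 169
  Delta = 1 * 169 mod 509 = 169

Answer: 169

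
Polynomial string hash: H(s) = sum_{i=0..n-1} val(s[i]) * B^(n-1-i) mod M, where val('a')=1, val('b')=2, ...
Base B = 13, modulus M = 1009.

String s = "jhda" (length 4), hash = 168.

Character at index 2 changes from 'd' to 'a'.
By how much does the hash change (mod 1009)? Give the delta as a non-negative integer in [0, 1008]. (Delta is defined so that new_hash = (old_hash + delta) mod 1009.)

Delta formula: (val(new) - val(old)) * B^(n-1-k) mod M
  val('a') - val('d') = 1 - 4 = -3
  B^(n-1-k) = 13^1 mod 1009 = 13
  Delta = -3 * 13 mod 1009 = 970

Answer: 970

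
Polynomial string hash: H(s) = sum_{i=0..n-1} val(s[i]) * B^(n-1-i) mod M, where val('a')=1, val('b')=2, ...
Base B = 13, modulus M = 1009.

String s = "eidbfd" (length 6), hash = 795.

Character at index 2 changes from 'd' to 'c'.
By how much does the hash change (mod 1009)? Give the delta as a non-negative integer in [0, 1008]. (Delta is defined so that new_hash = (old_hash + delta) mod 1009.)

Delta formula: (val(new) - val(old)) * B^(n-1-k) mod M
  val('c') - val('d') = 3 - 4 = -1
  B^(n-1-k) = 13^3 mod 1009 = 179
  Delta = -1 * 179 mod 1009 = 830

Answer: 830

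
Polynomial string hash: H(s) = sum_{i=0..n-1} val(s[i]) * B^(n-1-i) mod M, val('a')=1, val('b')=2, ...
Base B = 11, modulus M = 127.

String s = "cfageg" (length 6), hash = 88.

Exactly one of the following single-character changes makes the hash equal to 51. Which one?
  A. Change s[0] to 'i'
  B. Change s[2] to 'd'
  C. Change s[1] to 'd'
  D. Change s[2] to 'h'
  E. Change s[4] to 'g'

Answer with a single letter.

Answer: A

Derivation:
Option A: s[0]='c'->'i', delta=(9-3)*11^5 mod 127 = 90, hash=88+90 mod 127 = 51 <-- target
Option B: s[2]='a'->'d', delta=(4-1)*11^3 mod 127 = 56, hash=88+56 mod 127 = 17
Option C: s[1]='f'->'d', delta=(4-6)*11^4 mod 127 = 55, hash=88+55 mod 127 = 16
Option D: s[2]='a'->'h', delta=(8-1)*11^3 mod 127 = 46, hash=88+46 mod 127 = 7
Option E: s[4]='e'->'g', delta=(7-5)*11^1 mod 127 = 22, hash=88+22 mod 127 = 110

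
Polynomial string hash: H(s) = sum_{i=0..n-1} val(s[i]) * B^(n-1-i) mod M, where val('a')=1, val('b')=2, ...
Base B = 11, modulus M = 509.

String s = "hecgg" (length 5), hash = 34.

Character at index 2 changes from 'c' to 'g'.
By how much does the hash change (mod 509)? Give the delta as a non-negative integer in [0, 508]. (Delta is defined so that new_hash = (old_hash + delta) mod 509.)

Delta formula: (val(new) - val(old)) * B^(n-1-k) mod M
  val('g') - val('c') = 7 - 3 = 4
  B^(n-1-k) = 11^2 mod 509 = 121
  Delta = 4 * 121 mod 509 = 484

Answer: 484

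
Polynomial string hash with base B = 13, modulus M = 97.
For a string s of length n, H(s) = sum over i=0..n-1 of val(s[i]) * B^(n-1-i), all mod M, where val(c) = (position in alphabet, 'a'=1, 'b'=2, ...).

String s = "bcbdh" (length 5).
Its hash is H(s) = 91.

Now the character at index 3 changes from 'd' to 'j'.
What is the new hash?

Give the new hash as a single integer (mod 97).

Answer: 72

Derivation:
val('d') = 4, val('j') = 10
Position k = 3, exponent = n-1-k = 1
B^1 mod M = 13^1 mod 97 = 13
Delta = (10 - 4) * 13 mod 97 = 78
New hash = (91 + 78) mod 97 = 72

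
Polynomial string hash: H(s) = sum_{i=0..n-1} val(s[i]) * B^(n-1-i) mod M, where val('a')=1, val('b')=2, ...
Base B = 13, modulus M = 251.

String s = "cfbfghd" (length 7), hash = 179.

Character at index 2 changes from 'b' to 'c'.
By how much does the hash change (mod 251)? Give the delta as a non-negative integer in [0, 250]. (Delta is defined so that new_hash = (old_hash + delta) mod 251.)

Answer: 198

Derivation:
Delta formula: (val(new) - val(old)) * B^(n-1-k) mod M
  val('c') - val('b') = 3 - 2 = 1
  B^(n-1-k) = 13^4 mod 251 = 198
  Delta = 1 * 198 mod 251 = 198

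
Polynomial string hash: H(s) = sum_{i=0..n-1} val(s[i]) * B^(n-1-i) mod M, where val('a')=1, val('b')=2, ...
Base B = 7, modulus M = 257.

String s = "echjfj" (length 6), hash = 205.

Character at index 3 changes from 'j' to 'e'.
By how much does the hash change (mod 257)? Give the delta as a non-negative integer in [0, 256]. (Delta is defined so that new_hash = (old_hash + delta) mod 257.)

Answer: 12

Derivation:
Delta formula: (val(new) - val(old)) * B^(n-1-k) mod M
  val('e') - val('j') = 5 - 10 = -5
  B^(n-1-k) = 7^2 mod 257 = 49
  Delta = -5 * 49 mod 257 = 12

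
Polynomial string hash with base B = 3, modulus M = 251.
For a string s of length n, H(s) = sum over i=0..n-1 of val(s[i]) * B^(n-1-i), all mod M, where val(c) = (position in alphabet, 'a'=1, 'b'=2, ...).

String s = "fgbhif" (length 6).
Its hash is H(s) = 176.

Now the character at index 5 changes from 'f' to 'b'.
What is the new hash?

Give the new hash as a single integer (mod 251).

Answer: 172

Derivation:
val('f') = 6, val('b') = 2
Position k = 5, exponent = n-1-k = 0
B^0 mod M = 3^0 mod 251 = 1
Delta = (2 - 6) * 1 mod 251 = 247
New hash = (176 + 247) mod 251 = 172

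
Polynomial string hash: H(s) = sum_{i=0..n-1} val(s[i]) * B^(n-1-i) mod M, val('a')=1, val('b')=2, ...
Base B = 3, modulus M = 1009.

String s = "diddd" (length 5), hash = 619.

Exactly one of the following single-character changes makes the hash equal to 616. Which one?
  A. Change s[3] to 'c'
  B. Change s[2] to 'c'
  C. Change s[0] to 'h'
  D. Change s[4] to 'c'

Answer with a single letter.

Answer: A

Derivation:
Option A: s[3]='d'->'c', delta=(3-4)*3^1 mod 1009 = 1006, hash=619+1006 mod 1009 = 616 <-- target
Option B: s[2]='d'->'c', delta=(3-4)*3^2 mod 1009 = 1000, hash=619+1000 mod 1009 = 610
Option C: s[0]='d'->'h', delta=(8-4)*3^4 mod 1009 = 324, hash=619+324 mod 1009 = 943
Option D: s[4]='d'->'c', delta=(3-4)*3^0 mod 1009 = 1008, hash=619+1008 mod 1009 = 618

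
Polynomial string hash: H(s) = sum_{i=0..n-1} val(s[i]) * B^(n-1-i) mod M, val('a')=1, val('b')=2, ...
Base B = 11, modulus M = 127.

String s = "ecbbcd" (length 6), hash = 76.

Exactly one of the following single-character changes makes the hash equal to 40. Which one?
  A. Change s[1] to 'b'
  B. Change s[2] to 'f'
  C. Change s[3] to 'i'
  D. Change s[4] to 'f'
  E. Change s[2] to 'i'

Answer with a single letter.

Answer: A

Derivation:
Option A: s[1]='c'->'b', delta=(2-3)*11^4 mod 127 = 91, hash=76+91 mod 127 = 40 <-- target
Option B: s[2]='b'->'f', delta=(6-2)*11^3 mod 127 = 117, hash=76+117 mod 127 = 66
Option C: s[3]='b'->'i', delta=(9-2)*11^2 mod 127 = 85, hash=76+85 mod 127 = 34
Option D: s[4]='c'->'f', delta=(6-3)*11^1 mod 127 = 33, hash=76+33 mod 127 = 109
Option E: s[2]='b'->'i', delta=(9-2)*11^3 mod 127 = 46, hash=76+46 mod 127 = 122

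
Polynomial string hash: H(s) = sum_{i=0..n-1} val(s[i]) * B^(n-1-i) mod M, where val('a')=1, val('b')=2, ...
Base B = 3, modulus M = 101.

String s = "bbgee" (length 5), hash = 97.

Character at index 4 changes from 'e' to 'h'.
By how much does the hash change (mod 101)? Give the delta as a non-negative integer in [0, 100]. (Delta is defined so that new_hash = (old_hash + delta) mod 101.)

Answer: 3

Derivation:
Delta formula: (val(new) - val(old)) * B^(n-1-k) mod M
  val('h') - val('e') = 8 - 5 = 3
  B^(n-1-k) = 3^0 mod 101 = 1
  Delta = 3 * 1 mod 101 = 3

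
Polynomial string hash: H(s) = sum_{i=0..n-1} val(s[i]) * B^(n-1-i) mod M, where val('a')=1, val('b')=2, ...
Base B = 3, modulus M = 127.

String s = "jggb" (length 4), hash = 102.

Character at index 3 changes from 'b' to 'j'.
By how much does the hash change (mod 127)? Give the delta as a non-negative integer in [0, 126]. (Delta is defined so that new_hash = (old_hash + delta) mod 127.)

Answer: 8

Derivation:
Delta formula: (val(new) - val(old)) * B^(n-1-k) mod M
  val('j') - val('b') = 10 - 2 = 8
  B^(n-1-k) = 3^0 mod 127 = 1
  Delta = 8 * 1 mod 127 = 8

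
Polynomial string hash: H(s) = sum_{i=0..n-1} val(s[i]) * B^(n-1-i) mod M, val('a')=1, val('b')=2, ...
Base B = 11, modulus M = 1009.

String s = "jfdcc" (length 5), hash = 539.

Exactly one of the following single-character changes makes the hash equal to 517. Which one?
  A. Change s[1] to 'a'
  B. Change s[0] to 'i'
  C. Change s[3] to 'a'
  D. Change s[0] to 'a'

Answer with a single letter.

Option A: s[1]='f'->'a', delta=(1-6)*11^3 mod 1009 = 408, hash=539+408 mod 1009 = 947
Option B: s[0]='j'->'i', delta=(9-10)*11^4 mod 1009 = 494, hash=539+494 mod 1009 = 24
Option C: s[3]='c'->'a', delta=(1-3)*11^1 mod 1009 = 987, hash=539+987 mod 1009 = 517 <-- target
Option D: s[0]='j'->'a', delta=(1-10)*11^4 mod 1009 = 410, hash=539+410 mod 1009 = 949

Answer: C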